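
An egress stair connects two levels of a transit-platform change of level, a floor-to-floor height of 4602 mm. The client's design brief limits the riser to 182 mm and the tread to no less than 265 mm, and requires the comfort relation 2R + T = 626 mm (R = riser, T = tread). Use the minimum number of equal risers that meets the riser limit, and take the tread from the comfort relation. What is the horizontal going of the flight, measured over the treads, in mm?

6800 mm

At most 182 each: 4602/182 = 25.29, giving 26 risers.
Each riser is 4602/26 = 177 mm (≤ 182 mm).
From 2R + T = 626: T = 626 − 354 = 272 mm.
Treads = 26 − 1 = 25; going = 25 × 272 = 6800 mm.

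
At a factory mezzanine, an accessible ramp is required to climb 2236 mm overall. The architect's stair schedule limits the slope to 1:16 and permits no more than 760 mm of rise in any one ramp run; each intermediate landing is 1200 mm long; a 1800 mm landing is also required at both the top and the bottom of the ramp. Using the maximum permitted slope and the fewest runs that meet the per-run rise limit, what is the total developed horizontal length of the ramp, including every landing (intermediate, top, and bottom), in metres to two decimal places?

2236 / 760 = 2.942 → round up to 3 ramp runs. That means 2 intermediate landings.
Horizontal run for 2236 mm of rise at 1:16 is 2236 × 16 = 35776 mm.
2 intermediate landings contribute 2 × 1200 = 2400 mm.
Top and bottom landings: 2 × 1800 = 3600 mm.
Total = 35776 + 2400 + 3600 = 41776 mm.
= 41.78 m.

41.78 m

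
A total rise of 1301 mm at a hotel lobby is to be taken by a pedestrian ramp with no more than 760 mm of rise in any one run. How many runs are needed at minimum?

1301 / 760 = 1.712 → round up to 2 ramp runs.

2 runs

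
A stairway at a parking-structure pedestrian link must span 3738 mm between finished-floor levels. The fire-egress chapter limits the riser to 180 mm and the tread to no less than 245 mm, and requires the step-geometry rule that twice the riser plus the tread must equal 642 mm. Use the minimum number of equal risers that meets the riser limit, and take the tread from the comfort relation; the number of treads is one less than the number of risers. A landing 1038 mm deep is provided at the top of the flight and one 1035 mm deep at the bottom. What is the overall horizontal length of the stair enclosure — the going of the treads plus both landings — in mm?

At most 180 each: 3738/180 = 20.77, giving 21 risers.
Each riser is 3738/21 = 178 mm (≤ 180 mm).
Tread T = 642 − 2 × 178 = 286 mm (≥ 245 mm).
21 risers give 20 treads; going = 20 × 286 = 5720 mm.
Add landings: 5720 + 1038 + 1035 = 7793 mm.

7793 mm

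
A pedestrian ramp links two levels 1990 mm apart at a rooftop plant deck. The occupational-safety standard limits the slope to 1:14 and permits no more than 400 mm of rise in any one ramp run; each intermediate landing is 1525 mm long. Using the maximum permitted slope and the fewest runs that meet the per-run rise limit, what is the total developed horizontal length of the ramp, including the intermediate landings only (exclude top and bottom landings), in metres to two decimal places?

33.96 m

1990 / 400 = 4.975 → round up to 5 ramp runs. That means 4 intermediate landings.
Horizontal run for 1990 mm of rise at 1:14 is 1990 × 14 = 27860 mm.
Intermediate landings: 4 × 1525 = 6100 mm.
Developed length = 27860 + 6100 = 33960 mm.
= 33.96 m.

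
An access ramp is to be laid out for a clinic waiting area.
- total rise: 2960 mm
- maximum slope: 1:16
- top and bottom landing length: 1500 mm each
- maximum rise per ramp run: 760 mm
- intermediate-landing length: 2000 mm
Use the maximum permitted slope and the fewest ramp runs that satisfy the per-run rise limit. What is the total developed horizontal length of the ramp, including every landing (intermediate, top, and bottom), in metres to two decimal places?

56.36 m

2960 / 760 = 3.895 → round up to 4 ramp runs. That means 3 intermediate landings.
Ramp run (horizontal) at 1:16: 2960 × 16 = 47360 mm.
3 intermediate landings contribute 3 × 2000 = 6000 mm.
Top and bottom landings: 2 × 1500 = 3000 mm.
Total = 47360 + 6000 + 3000 = 56360 mm.
= 56.36 m.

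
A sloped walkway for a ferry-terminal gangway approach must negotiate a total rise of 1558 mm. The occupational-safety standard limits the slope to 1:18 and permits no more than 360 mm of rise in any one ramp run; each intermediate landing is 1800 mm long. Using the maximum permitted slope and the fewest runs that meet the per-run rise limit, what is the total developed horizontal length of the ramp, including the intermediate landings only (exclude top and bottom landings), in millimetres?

35244 mm

1558 / 360 = 4.328 → round up to 5 ramp runs. That means 4 intermediate landings.
Ramp run (horizontal) at 1:18: 1558 × 18 = 28044 mm.
4 intermediate landings contribute 4 × 1800 = 7200 mm.
Total developed length = 28044 + 7200 = 35244 mm.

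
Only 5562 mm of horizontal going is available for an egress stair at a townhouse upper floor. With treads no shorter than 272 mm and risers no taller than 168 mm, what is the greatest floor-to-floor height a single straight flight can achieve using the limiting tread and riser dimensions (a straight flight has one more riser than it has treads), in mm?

Treads that fit: ⌊5562 / 272⌋ = 20.
Risers = treads + 1 = 21.
Maximum height = 21 × 168 = 3528 mm.

3528 mm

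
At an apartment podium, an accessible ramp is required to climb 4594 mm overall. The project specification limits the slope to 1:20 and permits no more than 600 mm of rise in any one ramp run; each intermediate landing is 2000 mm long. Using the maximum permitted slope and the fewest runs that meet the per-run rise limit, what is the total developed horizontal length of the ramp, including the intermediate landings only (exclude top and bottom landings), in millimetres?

105880 mm

4594 / 600 = 7.66, so 8 ramp runs are needed. That means 7 intermediate landings.
Horizontal run for 4594 mm of rise at 1:20 is 4594 × 20 = 91880 mm.
Intermediate landings: 7 × 2000 = 14000 mm.
Total developed length = 91880 + 14000 = 105880 mm.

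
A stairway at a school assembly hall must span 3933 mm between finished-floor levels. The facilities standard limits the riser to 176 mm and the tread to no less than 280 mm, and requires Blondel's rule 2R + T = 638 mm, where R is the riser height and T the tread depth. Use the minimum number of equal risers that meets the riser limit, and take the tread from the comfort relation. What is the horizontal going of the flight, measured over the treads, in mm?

At most 176 each: 3933/176 = 22.35, giving 23 risers.
Each riser is 3933/23 = 171 mm (≤ 176 mm).
Tread T = 638 − 2 × 171 = 296 mm (≥ 280 mm).
Treads = 23 − 1 = 22; going = 22 × 296 = 6512 mm.

6512 mm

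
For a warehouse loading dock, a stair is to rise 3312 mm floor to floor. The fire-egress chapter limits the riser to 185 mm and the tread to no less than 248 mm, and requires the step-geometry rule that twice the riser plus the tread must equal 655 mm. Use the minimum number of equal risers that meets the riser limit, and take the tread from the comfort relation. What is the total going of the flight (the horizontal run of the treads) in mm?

At most 185 each: 3312/185 = 17.90, giving 18 risers.
R = 3312 ÷ 18 = 184 mm.
From 2R + T = 655: T = 655 − 368 = 287 mm.
18 risers give 17 treads; going = 17 × 287 = 4879 mm.

4879 mm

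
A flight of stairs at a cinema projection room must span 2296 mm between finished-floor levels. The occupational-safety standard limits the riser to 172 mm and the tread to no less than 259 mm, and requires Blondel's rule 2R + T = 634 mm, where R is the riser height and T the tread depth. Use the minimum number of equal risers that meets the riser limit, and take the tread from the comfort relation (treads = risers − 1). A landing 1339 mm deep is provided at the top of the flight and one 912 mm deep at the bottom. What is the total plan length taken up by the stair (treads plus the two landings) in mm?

6229 mm

2296 / 172 = 13.35, so 14 risers are needed.
Riser R = 2296 / 14 = 164 mm, within the 172 mm limit.
From 2R + T = 634: T = 634 − 328 = 306 mm.
Treads = 14 − 1 = 13; going = 13 × 306 = 3978 mm.
Add landings: 3978 + 1339 + 912 = 6229 mm.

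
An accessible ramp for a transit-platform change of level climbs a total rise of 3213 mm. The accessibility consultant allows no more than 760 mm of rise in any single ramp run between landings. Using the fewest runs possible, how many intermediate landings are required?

4 intermediate landings

At most 760 each: 3213/760 = 4.23, giving 5 ramp runs.
5 runs are separated by 4 intermediate landings.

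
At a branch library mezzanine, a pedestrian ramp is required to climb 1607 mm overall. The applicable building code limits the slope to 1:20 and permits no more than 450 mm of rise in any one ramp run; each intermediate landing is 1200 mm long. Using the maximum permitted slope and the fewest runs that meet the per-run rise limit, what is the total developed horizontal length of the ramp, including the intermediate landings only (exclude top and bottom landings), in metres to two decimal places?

35.74 m

1607 / 450 = 3.571 → round up to 4 ramp runs. That means 3 intermediate landings.
Ramp run (horizontal) at 1:20: 1607 × 20 = 32140 mm.
Intermediate landings: 3 × 1200 = 3600 mm.
Developed length = 32140 + 3600 = 35740 mm.
= 35.74 m.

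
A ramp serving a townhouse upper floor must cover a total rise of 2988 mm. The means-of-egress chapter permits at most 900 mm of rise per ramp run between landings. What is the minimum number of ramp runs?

4 runs

2988 / 900 = 3.320 → round up to 4 ramp runs.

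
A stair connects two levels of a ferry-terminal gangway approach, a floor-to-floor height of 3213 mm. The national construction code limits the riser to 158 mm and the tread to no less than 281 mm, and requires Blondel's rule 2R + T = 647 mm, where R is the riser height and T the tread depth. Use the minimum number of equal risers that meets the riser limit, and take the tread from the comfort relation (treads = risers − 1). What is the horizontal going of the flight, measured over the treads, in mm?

6820 mm

3213 / 158 = 20.335 → round up to 21 risers.
Riser R = 3213 / 21 = 153 mm, within the 158 mm limit.
T = 647 − 2·153 = 341 mm, which satisfies the 281 mm minimum.
21 risers give 20 treads; going = 20 × 341 = 6820 mm.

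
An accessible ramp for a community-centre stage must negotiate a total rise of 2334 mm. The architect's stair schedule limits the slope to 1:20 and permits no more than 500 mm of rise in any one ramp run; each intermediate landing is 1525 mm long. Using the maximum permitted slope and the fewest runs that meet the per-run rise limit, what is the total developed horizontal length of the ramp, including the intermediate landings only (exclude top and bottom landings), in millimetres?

52780 mm

⌈2334/500⌉ = 5 ramp runs. That means 4 intermediate landings.
Horizontal run for 2334 mm of rise at 1:20 is 2334 × 20 = 46680 mm.
Intermediate landings: 4 × 1525 = 6100 mm.
Developed length = 46680 + 6100 = 52780 mm.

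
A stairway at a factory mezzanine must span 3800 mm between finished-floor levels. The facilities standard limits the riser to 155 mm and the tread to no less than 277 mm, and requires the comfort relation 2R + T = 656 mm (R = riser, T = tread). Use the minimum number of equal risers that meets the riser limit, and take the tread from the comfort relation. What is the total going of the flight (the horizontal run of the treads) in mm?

3800 / 155 = 24.52, so 25 risers are needed.
Riser R = 3800 / 25 = 152 mm, within the 155 mm limit.
From 2R + T = 656: T = 656 − 304 = 352 mm.
Treads = 25 − 1 = 24; going = 24 × 352 = 8448 mm.

8448 mm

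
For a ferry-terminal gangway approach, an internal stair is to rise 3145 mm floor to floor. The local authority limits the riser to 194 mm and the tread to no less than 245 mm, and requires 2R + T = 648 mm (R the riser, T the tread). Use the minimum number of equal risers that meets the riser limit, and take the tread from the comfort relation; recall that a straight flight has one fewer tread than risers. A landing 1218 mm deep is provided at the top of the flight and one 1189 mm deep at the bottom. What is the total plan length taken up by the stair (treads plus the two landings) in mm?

⌈3145/194⌉ = 17 risers.
R = 3145 ÷ 17 = 185 mm.
Tread T = 648 − 2 × 185 = 278 mm (≥ 245 mm).
17 risers give 16 treads; going = 16 × 278 = 4448 mm.
Add landings: 4448 + 1218 + 1189 = 6855 mm.

6855 mm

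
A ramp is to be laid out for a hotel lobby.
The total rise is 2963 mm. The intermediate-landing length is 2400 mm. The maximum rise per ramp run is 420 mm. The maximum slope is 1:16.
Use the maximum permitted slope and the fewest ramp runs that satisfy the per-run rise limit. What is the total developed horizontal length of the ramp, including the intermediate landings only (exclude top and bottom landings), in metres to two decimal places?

2963 / 420 = 7.055 → round up to 8 ramp runs. That means 7 intermediate landings.
Ramp run (horizontal) at 1:16: 2963 × 16 = 47408 mm.
7 intermediate landings contribute 7 × 2400 = 16800 mm.
Total developed length = 47408 + 16800 = 64208 mm.
= 64.21 m.

64.21 m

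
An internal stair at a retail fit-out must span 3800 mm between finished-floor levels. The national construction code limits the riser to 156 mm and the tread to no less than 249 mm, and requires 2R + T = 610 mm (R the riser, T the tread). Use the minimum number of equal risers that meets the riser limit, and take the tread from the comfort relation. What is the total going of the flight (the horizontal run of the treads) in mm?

3800 / 156 = 24.359 → round up to 25 risers.
Riser R = 3800 / 25 = 152 mm, within the 156 mm limit.
T = 610 − 2·152 = 306 mm, which satisfies the 249 mm minimum.
Treads = 25 − 1 = 24; going = 24 × 306 = 7344 mm.

7344 mm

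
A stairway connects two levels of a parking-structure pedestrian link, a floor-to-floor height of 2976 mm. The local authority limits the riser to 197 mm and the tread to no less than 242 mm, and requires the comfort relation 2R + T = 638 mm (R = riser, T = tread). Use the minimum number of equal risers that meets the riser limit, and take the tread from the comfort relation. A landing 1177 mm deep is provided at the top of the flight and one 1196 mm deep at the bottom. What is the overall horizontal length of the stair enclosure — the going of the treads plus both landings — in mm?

At most 197 each: 2976/197 = 15.11, giving 16 risers.
Each riser is 2976/16 = 186 mm (≤ 197 mm).
T = 638 − 2·186 = 266 mm, which satisfies the 242 mm minimum.
Going = (16 − 1) × 266 = 3990 mm.
Enclosure = 3990 + 1177 + 1196 = 6363 mm.

6363 mm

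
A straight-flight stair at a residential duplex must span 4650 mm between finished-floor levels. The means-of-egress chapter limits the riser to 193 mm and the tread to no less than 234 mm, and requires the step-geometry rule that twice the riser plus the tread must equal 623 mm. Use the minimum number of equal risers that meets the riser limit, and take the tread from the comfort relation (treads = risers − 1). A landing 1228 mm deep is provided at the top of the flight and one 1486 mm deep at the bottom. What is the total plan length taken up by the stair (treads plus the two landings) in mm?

8738 mm

4650 / 193 = 24.093 → round up to 25 risers.
R = 4650 ÷ 25 = 186 mm.
T = 623 − 2·186 = 251 mm, which satisfies the 234 mm minimum.
25 risers give 24 treads; going = 24 × 251 = 6024 mm.
Enclosure = 6024 + 1228 + 1486 = 8738 mm.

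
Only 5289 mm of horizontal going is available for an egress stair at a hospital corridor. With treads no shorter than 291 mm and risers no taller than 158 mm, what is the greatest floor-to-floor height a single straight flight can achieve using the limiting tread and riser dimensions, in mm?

5289 / 291 = 18.18, so 18 treads fit.
Risers = treads + 1 = 19.
Maximum height = 19 × 158 = 3002 mm.

3002 mm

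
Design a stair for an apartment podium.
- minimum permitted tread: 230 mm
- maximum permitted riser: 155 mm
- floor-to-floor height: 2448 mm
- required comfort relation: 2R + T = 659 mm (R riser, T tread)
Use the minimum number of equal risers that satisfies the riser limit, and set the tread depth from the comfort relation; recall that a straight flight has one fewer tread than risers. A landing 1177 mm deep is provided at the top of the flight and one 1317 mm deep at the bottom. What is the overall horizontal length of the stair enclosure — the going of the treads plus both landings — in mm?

7789 mm

⌈2448/155⌉ = 16 risers.
Each riser is 2448/16 = 153 mm (≤ 155 mm).
Tread T = 659 − 2 × 153 = 353 mm (≥ 230 mm).
Going = (16 − 1) × 353 = 5295 mm.
Add landings: 5295 + 1177 + 1317 = 7789 mm.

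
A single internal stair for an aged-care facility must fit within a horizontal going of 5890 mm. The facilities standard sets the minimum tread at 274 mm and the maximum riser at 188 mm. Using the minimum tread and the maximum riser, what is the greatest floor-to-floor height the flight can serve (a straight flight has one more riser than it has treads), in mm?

Treads that fit: ⌊5890 / 274⌋ = 21.
Risers = treads + 1 = 22.
Maximum height = 22 × 188 = 4136 mm.

4136 mm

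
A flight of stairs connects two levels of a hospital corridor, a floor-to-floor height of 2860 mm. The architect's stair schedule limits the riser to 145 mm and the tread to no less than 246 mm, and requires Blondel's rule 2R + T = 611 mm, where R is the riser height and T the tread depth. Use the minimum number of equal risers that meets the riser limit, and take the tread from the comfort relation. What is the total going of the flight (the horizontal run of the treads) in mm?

6175 mm

2860 / 145 = 19.72, so 20 risers are needed.
R = 2860 ÷ 20 = 143 mm.
From 2R + T = 611: T = 611 − 286 = 325 mm.
Treads = 20 − 1 = 19; going = 19 × 325 = 6175 mm.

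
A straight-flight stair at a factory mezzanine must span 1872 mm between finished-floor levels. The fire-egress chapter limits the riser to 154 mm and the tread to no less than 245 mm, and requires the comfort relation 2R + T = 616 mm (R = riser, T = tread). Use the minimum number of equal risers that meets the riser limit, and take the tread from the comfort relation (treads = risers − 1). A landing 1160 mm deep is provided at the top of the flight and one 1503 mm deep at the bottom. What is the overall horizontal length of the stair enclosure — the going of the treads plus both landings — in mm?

6599 mm

At most 154 each: 1872/154 = 12.16, giving 13 risers.
R = 1872 ÷ 13 = 144 mm.
Tread T = 616 − 2 × 144 = 328 mm (≥ 245 mm).
13 risers give 12 treads; going = 12 × 328 = 3936 mm.
Enclosure = 3936 + 1160 + 1503 = 6599 mm.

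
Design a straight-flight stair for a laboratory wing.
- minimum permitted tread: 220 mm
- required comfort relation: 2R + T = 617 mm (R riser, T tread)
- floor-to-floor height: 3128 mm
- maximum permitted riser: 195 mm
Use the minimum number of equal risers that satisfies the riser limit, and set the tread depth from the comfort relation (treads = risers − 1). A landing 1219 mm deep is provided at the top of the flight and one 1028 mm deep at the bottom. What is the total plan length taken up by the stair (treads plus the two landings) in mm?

6231 mm

⌈3128/195⌉ = 17 risers.
R = 3128 ÷ 17 = 184 mm.
Tread T = 617 − 2 × 184 = 249 mm (≥ 220 mm).
Treads = 17 − 1 = 16; going = 16 × 249 = 3984 mm.
Add landings: 3984 + 1219 + 1028 = 6231 mm.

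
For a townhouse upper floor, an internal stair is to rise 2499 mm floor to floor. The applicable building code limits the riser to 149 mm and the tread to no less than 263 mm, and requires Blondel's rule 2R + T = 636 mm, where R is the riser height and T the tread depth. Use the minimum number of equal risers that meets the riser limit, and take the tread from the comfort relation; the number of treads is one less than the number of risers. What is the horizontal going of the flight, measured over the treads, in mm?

2499 / 149 = 16.77, so 17 risers are needed.
R = 2499 ÷ 17 = 147 mm.
Tread T = 636 − 2 × 147 = 342 mm (≥ 263 mm).
Going = (17 − 1) × 342 = 5472 mm.

5472 mm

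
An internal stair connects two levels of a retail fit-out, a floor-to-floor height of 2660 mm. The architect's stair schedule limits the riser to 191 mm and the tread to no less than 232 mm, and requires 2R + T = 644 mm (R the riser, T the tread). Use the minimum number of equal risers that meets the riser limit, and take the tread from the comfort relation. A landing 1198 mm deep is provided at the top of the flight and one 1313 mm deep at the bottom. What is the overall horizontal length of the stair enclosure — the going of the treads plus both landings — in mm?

5943 mm

At most 191 each: 2660/191 = 13.93, giving 14 risers.
R = 2660 ÷ 14 = 190 mm.
T = 644 − 2·190 = 264 mm, which satisfies the 232 mm minimum.
Going = (14 − 1) × 264 = 3432 mm.
Add landings: 3432 + 1198 + 1313 = 5943 mm.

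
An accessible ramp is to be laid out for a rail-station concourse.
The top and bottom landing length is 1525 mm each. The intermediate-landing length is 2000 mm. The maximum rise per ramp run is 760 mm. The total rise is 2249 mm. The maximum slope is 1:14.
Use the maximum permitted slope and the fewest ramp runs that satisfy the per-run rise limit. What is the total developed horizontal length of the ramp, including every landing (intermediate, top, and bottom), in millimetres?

2249 / 760 = 2.959 → round up to 3 ramp runs. That means 2 intermediate landings.
Horizontal run for 2249 mm of rise at 1:14 is 2249 × 14 = 31486 mm.
Intermediate landings: 2 × 2000 = 4000 mm.
Top and bottom landings: 2 × 1525 = 3050 mm.
Total = 31486 + 4000 + 3050 = 38536 mm.

38536 mm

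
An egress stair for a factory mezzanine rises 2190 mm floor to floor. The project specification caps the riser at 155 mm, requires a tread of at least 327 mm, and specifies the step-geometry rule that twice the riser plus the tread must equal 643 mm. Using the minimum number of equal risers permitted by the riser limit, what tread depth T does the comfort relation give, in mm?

351 mm

At most 155 each: 2190/155 = 14.13, giving 15 risers.
R = 2190 ÷ 15 = 146 mm.
T = 643 − 2·146 = 351 mm, which satisfies the 327 mm minimum.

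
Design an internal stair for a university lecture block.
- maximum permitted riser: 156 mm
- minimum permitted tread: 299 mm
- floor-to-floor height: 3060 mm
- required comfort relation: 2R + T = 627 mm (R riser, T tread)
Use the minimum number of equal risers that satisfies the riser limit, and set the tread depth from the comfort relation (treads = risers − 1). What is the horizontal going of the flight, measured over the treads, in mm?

3060 / 156 = 19.62, so 20 risers are needed.
Riser R = 3060 / 20 = 153 mm, within the 156 mm limit.
From 2R + T = 627: T = 627 − 306 = 321 mm.
Treads = 20 − 1 = 19; going = 19 × 321 = 6099 mm.

6099 mm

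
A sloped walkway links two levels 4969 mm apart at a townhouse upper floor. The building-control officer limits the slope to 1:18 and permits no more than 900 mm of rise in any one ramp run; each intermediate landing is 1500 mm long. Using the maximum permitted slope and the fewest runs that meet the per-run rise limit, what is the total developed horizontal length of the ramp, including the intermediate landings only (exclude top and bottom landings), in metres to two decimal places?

4969 / 900 = 5.52, so 6 ramp runs are needed. That means 5 intermediate landings.
Horizontal run for 4969 mm of rise at 1:18 is 4969 × 18 = 89442 mm.
5 intermediate landings contribute 5 × 1500 = 7500 mm.
Total developed length = 89442 + 7500 = 96942 mm.
= 96.94 m.

96.94 m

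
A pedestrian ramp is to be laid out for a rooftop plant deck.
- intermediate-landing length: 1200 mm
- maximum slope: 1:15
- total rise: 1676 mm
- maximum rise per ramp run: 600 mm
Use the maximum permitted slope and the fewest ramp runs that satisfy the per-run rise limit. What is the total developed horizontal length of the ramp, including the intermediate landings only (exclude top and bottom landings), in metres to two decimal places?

1676 / 600 = 2.79, so 3 ramp runs are needed. That means 2 intermediate landings.
Horizontal run for 1676 mm of rise at 1:15 is 1676 × 15 = 25140 mm.
2 intermediate landings contribute 2 × 1200 = 2400 mm.
Total developed length = 25140 + 2400 = 27540 mm.
= 27.54 m.

27.54 m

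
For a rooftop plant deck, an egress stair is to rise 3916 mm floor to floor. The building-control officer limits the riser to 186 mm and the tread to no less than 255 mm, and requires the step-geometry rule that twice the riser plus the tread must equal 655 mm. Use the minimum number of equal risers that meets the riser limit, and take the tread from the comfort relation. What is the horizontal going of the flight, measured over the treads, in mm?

⌈3916/186⌉ = 22 risers.
Riser R = 3916 / 22 = 178 mm, within the 186 mm limit.
T = 655 − 2·178 = 299 mm, which satisfies the 255 mm minimum.
Going = (22 − 1) × 299 = 6279 mm.

6279 mm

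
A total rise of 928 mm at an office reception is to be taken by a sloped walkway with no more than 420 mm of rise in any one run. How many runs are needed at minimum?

⌈928/420⌉ = 3 ramp runs.

3 runs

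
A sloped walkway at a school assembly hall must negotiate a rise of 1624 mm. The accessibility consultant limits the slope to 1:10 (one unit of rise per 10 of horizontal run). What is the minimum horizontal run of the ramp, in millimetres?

16240 mm

Run = rise × 10 = 1624 × 10 = 16240 mm.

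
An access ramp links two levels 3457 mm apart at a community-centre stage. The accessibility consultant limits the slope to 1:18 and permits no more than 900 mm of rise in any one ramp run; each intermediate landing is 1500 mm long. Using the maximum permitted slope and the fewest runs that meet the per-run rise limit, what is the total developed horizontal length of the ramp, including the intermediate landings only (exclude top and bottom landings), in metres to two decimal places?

66.73 m

3457 / 900 = 3.841 → round up to 4 ramp runs. That means 3 intermediate landings.
Horizontal run for 3457 mm of rise at 1:18 is 3457 × 18 = 62226 mm.
Intermediate landings: 3 × 1500 = 4500 mm.
Developed length = 62226 + 4500 = 66726 mm.
= 66.73 m.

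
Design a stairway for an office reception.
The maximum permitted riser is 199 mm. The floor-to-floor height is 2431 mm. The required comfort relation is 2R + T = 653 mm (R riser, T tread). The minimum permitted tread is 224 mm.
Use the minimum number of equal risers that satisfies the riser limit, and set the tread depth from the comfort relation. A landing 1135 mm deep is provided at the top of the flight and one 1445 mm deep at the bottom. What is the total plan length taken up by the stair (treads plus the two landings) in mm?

At most 199 each: 2431/199 = 12.22, giving 13 risers.
Riser R = 2431 / 13 = 187 mm, within the 199 mm limit.
T = 653 − 2·187 = 279 mm, which satisfies the 224 mm minimum.
Treads = 13 − 1 = 12; going = 12 × 279 = 3348 mm.
Enclosure = 3348 + 1135 + 1445 = 5928 mm.

5928 mm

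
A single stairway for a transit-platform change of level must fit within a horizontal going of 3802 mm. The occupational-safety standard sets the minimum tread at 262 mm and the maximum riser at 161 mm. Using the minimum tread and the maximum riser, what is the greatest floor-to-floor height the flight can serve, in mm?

3802 / 262 = 14.51, so 14 treads fit.
Risers = treads + 1 = 15.
Maximum height = 15 × 161 = 2415 mm.

2415 mm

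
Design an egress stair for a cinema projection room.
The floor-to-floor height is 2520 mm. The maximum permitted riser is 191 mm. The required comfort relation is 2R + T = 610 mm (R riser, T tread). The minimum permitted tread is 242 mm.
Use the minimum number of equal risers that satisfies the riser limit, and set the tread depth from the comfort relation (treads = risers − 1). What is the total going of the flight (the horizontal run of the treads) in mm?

3250 mm

2520 / 191 = 13.194 → round up to 14 risers.
Riser R = 2520 / 14 = 180 mm, within the 191 mm limit.
Tread T = 610 − 2 × 180 = 250 mm (≥ 242 mm).
14 risers give 13 treads; going = 13 × 250 = 3250 mm.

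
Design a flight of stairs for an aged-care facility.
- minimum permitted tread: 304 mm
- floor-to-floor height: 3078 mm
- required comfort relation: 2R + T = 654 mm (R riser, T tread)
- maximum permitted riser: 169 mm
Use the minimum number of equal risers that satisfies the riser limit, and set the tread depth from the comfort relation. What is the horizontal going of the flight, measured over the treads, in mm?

5940 mm

3078 / 169 = 18.21, so 19 risers are needed.
Each riser is 3078/19 = 162 mm (≤ 169 mm).
Tread T = 654 − 2 × 162 = 330 mm (≥ 304 mm).
19 risers give 18 treads; going = 18 × 330 = 5940 mm.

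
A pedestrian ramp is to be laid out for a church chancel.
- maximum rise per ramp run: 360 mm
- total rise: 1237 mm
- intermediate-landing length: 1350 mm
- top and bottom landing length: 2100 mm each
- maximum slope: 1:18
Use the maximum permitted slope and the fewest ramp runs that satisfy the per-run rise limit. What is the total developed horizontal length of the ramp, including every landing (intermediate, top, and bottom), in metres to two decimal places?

30.52 m

At most 360 each: 1237/360 = 3.44, giving 4 ramp runs. That means 3 intermediate landings.
Horizontal run for 1237 mm of rise at 1:18 is 1237 × 18 = 22266 mm.
3 intermediate landings contribute 3 × 1350 = 4050 mm.
Top and bottom landings: 2 × 2100 = 4200 mm.
Total = 22266 + 4050 + 4200 = 30516 mm.
= 30.52 m.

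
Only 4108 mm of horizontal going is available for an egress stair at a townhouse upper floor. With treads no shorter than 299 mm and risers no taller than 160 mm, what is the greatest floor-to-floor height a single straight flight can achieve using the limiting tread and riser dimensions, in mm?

Treads that fit: ⌊4108 / 299⌋ = 13.
Risers = treads + 1 = 14.
Maximum height = 14 × 160 = 2240 mm.

2240 mm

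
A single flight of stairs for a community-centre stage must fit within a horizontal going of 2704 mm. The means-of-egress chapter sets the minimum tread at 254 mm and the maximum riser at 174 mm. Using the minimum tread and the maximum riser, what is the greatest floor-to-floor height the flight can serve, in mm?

1914 mm

2704 / 254 = 10.65, so 10 treads fit.
Risers = treads + 1 = 11.
Maximum height = 11 × 174 = 1914 mm.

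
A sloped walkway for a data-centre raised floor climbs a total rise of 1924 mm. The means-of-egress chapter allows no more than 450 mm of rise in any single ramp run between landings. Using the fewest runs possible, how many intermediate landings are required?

4 intermediate landings

1924 / 450 = 4.28, so 5 ramp runs are needed.
5 runs are separated by 4 intermediate landings.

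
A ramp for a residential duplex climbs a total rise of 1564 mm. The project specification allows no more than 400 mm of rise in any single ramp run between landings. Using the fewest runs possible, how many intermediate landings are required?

3 intermediate landings

At most 400 each: 1564/400 = 3.91, giving 4 ramp runs.
4 runs are separated by 3 intermediate landings.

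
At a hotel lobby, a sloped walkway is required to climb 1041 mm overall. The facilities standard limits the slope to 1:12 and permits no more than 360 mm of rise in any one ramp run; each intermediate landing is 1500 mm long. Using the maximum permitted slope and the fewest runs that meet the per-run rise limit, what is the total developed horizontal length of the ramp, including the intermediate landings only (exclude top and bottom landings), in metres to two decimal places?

1041 / 360 = 2.892 → round up to 3 ramp runs. That means 2 intermediate landings.
Ramp run (horizontal) at 1:12: 1041 × 12 = 12492 mm.
Intermediate landings: 2 × 1500 = 3000 mm.
Developed length = 12492 + 3000 = 15492 mm.
= 15.49 m.

15.49 m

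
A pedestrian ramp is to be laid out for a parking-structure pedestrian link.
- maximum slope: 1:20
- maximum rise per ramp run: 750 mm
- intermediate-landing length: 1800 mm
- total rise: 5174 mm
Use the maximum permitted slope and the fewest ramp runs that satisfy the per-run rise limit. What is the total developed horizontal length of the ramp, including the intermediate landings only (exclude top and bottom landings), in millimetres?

114280 mm

5174 / 750 = 6.90, so 7 ramp runs are needed. That means 6 intermediate landings.
Ramp run (horizontal) at 1:20: 5174 × 20 = 103480 mm.
6 intermediate landings contribute 6 × 1800 = 10800 mm.
Total developed length = 103480 + 10800 = 114280 mm.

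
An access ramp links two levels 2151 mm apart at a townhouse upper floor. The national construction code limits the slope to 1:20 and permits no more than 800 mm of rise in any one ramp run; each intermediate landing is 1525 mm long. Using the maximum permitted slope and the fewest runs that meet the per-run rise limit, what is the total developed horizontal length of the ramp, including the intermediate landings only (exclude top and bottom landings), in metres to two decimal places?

2151 / 800 = 2.69, so 3 ramp runs are needed. That means 2 intermediate landings.
Horizontal run for 2151 mm of rise at 1:20 is 2151 × 20 = 43020 mm.
Intermediate landings: 2 × 1525 = 3050 mm.
Developed length = 43020 + 3050 = 46070 mm.
= 46.07 m.

46.07 m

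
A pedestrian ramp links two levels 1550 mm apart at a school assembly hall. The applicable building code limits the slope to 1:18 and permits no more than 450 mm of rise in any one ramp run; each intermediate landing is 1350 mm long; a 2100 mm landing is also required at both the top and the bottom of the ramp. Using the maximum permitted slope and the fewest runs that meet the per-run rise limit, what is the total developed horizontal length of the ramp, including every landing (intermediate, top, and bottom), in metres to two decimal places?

At most 450 each: 1550/450 = 3.44, giving 4 ramp runs. That means 3 intermediate landings.
Horizontal run for 1550 mm of rise at 1:18 is 1550 × 18 = 27900 mm.
Intermediate landings: 3 × 1350 = 4050 mm.
Top and bottom landings: 2 × 2100 = 4200 mm.
Total = 27900 + 4050 + 4200 = 36150 mm.
= 36.15 m.

36.15 m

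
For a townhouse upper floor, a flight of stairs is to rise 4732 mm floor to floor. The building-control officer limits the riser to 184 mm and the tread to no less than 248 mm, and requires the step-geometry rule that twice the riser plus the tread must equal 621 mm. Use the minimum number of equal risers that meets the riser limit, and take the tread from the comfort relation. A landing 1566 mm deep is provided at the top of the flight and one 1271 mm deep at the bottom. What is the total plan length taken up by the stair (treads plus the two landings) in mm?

⌈4732/184⌉ = 26 risers.
Riser R = 4732 / 26 = 182 mm, within the 184 mm limit.
T = 621 − 2·182 = 257 mm, which satisfies the 248 mm minimum.
Going = (26 − 1) × 257 = 6425 mm.
Add landings: 6425 + 1566 + 1271 = 9262 mm.

9262 mm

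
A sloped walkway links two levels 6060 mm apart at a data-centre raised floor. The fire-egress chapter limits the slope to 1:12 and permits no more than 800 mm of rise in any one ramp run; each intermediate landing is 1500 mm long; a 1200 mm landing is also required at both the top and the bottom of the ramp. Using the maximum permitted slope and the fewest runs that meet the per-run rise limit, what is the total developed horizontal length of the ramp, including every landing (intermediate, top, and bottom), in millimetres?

At most 800 each: 6060/800 = 7.58, giving 8 ramp runs. That means 7 intermediate landings.
Horizontal run for 6060 mm of rise at 1:12 is 6060 × 12 = 72720 mm.
Intermediate landings: 7 × 1500 = 10500 mm.
Top and bottom landings: 2 × 1200 = 2400 mm.
Total = 72720 + 10500 + 2400 = 85620 mm.

85620 mm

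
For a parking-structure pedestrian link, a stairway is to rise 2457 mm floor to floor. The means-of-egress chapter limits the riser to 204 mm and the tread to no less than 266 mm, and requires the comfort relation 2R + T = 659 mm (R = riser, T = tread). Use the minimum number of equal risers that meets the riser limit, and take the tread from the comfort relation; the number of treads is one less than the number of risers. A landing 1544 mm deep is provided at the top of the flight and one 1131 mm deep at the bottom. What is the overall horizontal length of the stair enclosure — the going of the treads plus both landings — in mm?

At most 204 each: 2457/204 = 12.04, giving 13 risers.
Each riser is 2457/13 = 189 mm (≤ 204 mm).
From 2R + T = 659: T = 659 − 378 = 281 mm.
13 risers give 12 treads; going = 12 × 281 = 3372 mm.
Enclosure = 3372 + 1544 + 1131 = 6047 mm.

6047 mm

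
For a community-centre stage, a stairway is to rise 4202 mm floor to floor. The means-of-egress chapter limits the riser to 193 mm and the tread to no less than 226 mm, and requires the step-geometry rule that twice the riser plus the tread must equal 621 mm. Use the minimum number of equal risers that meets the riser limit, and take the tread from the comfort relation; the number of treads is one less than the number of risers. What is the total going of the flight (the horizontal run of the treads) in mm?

At most 193 each: 4202/193 = 21.77, giving 22 risers.
Riser R = 4202 / 22 = 191 mm, within the 193 mm limit.
From 2R + T = 621: T = 621 − 382 = 239 mm.
Going = (22 − 1) × 239 = 5019 mm.

5019 mm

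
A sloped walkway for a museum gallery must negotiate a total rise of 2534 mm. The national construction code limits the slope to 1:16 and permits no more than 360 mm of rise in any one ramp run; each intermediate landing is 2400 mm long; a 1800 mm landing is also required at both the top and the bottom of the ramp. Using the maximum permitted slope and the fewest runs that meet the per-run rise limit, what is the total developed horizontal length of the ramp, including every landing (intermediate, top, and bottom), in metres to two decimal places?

2534 / 360 = 7.04, so 8 ramp runs are needed. That means 7 intermediate landings.
Horizontal run for 2534 mm of rise at 1:16 is 2534 × 16 = 40544 mm.
7 intermediate landings contribute 7 × 2400 = 16800 mm.
Top and bottom landings: 2 × 1800 = 3600 mm.
Total = 40544 + 16800 + 3600 = 60944 mm.
= 60.94 m.

60.94 m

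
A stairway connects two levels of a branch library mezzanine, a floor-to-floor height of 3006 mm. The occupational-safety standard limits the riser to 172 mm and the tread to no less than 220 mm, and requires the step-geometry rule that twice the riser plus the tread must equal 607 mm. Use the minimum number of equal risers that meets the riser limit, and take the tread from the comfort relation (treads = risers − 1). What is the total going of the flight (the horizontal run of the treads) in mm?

⌈3006/172⌉ = 18 risers.
Riser R = 3006 / 18 = 167 mm, within the 172 mm limit.
Tread T = 607 − 2 × 167 = 273 mm (≥ 220 mm).
Treads = 18 − 1 = 17; going = 17 × 273 = 4641 mm.

4641 mm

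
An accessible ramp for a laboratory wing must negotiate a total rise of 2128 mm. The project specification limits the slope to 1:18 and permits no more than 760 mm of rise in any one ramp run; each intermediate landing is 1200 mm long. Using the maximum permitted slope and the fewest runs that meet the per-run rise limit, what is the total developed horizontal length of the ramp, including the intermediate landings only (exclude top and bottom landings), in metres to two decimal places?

40.70 m

⌈2128/760⌉ = 3 ramp runs. That means 2 intermediate landings.
Horizontal run for 2128 mm of rise at 1:18 is 2128 × 18 = 38304 mm.
Intermediate landings: 2 × 1200 = 2400 mm.
Total developed length = 38304 + 2400 = 40704 mm.
= 40.70 m.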